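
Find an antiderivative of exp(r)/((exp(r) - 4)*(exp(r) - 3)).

log(exp(r) - 4) - log(exp(r) - 3) + C

Let u = e^r, du = e^r dr.
The integral becomes ∫ du/((u-3)(u-4)); decompose into partial fractions.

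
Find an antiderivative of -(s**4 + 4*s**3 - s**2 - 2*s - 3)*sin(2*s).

Use integration by parts with u = s**4 + 4*s**3 - s**2 - 2*s - 3, dv = -sin(2*s) ds, so v = cos(2*s)/2.
Apply parts 4 times (tabular method): alternate signs, differentiate u down to 0, integrate dv up.

s**4*cos(2*s)/2 - s**3*sin(2*s) + 2*s**3*cos(2*s) - 3*s**2*sin(2*s) - 2*s**2*cos(2*s) + 2*s*sin(2*s) - 4*s*cos(2*s) + 2*sin(2*s) - cos(2*s)/2 + C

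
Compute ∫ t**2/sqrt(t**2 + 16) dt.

t*sqrt(t**2 + 16)/2 - 8*log(t + sqrt(t**2 + 16)) + C

Substitute t = 4·tan(θ), so dt = 4·sec(θ)^2 dθ and the radical becomes sqrt(t**2 + 16) = 4·sec(θ) by the Pythagorean identity.
Integrate the resulting trig expression in θ, then back-substitute tan(θ) = t/4, sec(θ) = sqrt(t**2 + 16)/4 (absorbing any constant into C).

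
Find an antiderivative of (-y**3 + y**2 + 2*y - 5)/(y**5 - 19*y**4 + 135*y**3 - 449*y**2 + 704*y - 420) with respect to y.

-57*log(y - 7)/40 + 95*log(y - 5)/36 - 17*log(y - 3)/8 + 41*log(y - 2)/45 - 1/(3*y - 6) + C

Factor the denominator: (y - 7)*(y - 5)*(y - 3)*(y - 2)**2.
Partial-fraction decomposition: 41/(45*(y - 2)) + 1/(3*(y - 2)**2) - 17/(8*(y - 3)) + 95/(36*(y - 5)) - 57/(40*(y - 7)).
Integrate each term; A/(y−a) gives A·log|y−a|; A/(y−a)² gives −A/(y−a).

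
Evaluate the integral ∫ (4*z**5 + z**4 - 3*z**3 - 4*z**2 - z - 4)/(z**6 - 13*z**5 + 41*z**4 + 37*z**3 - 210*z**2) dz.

179*log(z)/22050 + 68393*log(z - 7)/3528 - 12641*log(z - 5)/700 + 929*log(z - 3)/360 + 53*log(z + 2)/630 - 2/(105*z) + C

Factor the denominator: z**2*(z - 7)*(z - 5)*(z - 3)*(z + 2).
Partial-fraction decomposition: 53/(630*(z + 2)) + 929/(360*(z - 3)) - 12641/(700*(z - 5)) + 68393/(3528*(z - 7)) + 179/(22050*z) + 2/(105*z**2).
Integrate each term; A/(z−a) gives A·log|z−a|; A/(z−a)² gives −A/(z−a).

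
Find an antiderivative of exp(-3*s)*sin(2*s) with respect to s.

-3*exp(-3*s)*sin(2*s)/13 - 2*exp(-3*s)*cos(2*s)/13 + C

Let I denote the integral. Integrate by parts with u = sin(2*s), dv = exp(-3*s) ds, so v = -exp(-3*s)/3: I = -exp(-3*s)*sin(2*s)/3 + (2/3)·∫ exp(-3*s)*cos(2*s) ds.
Apply parts again with u = cos(2*s), dv = exp(-3*s) ds: ∫ exp(-3*s)*cos(2*s) ds = -exp(-3*s)*cos(2*s)/3 − (2/3)·I. Substituting back brings back I: I = -exp(-3*s)*sin(2*s)/3 - 2*exp(-3*s)*cos(2*s)/9 − (4/9)·I.
Solving for I: (1 + 4/9)·I equals the remaining terms, so I = (9/13)·(-exp(-3*s)*sin(2*s)/3 - 2*exp(-3*s)*cos(2*s)/9).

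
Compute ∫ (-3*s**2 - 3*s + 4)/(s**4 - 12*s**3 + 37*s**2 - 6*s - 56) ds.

Factor the denominator: (s - 7)*(s - 4)*(s - 2)*(s + 1).
Partial-fraction decomposition: -1/(30*(s + 1)) - 7/(15*(s - 2)) + 28/(15*(s - 4)) - 41/(30*(s - 7)).
Integrate each term: A/(s−a) contributes A·log|s−a|.

-41*log(s - 7)/30 + 28*log(s - 4)/15 - 7*log(s - 2)/15 - log(s + 1)/30 + C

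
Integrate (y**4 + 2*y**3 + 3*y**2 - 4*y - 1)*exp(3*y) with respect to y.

(27*y**4 + 18*y**3 + 63*y**2 - 150*y + 23)*exp(3*y)/81 + C

Use integration by parts with u = y**4 + 2*y**3 + 3*y**2 - 4*y - 1, dv = exp(3*y) dy, so v = exp(3*y)/3.
Apply parts 4 times (tabular method): alternate signs, differentiate u down to 0, integrate dv up.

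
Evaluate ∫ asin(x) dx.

Use integration by parts with u = arcsin(x), dv = dx.
Then du = 1/sqrt(-x**2 + 1) dx.

x*asin(x) + sqrt(-x**2 + 1) + C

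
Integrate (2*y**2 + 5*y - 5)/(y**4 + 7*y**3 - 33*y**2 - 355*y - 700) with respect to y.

8*log(y - 7)/99 - 7*log(y + 4)/11 + 5*log(y + 5)/9 - 5/(3*y + 15) + C

Factor the denominator: (y - 7)*(y + 4)*(y + 5)**2.
Partial-fraction decomposition: 5/(9*(y + 5)) + 5/(3*(y + 5)**2) - 7/(11*(y + 4)) + 8/(99*(y - 7)).
Integrate each term; A/(y−a) gives A·log|y−a|; A/(y−a)² gives −A/(y−a).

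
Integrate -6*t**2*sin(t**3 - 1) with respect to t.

Let u = t**3 - 1, so du = (3*t**2) dt.
Rewriting, the integral becomes -2·∫ sin(u) du = -2·-cos(u).
Substituting back, u = t**3 - 1.

2*cos(t**3 - 1) + C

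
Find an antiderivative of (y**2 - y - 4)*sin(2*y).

Use integration by parts with u = y**2 - y - 4, dv = sin(2*y) dy, so v = -cos(2*y)/2.
Apply parts 2 times (tabular method): alternate signs, differentiate u down to 0, integrate dv up.

-y**2*cos(2*y)/2 + y*sin(2*y)/2 + y*cos(2*y)/2 - sin(2*y)/4 + 9*cos(2*y)/4 + C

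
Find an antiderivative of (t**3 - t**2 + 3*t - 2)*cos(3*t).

t**3*sin(3*t)/3 - t**2*sin(3*t)/3 + t**2*cos(3*t)/3 + 7*t*sin(3*t)/9 - 2*t*cos(3*t)/9 - 16*sin(3*t)/27 + 7*cos(3*t)/27 + C

Use integration by parts with u = t**3 - t**2 + 3*t - 2, dv = cos(3*t) dt, so v = sin(3*t)/3.
Apply parts 3 times (tabular method): alternate signs, differentiate u down to 0, integrate dv up.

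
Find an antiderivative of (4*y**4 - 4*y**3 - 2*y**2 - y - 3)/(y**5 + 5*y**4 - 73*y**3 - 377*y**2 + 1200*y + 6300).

677*log(y - 7)/338 - 971*log(y - 5)/1210 + 123*log(y + 5)/5 - 445798*log(y + 6)/20449 + 5979/(143*y + 858) + C

Factor the denominator: (y - 7)*(y - 5)*(y + 5)*(y + 6)**2.
Partial-fraction decomposition: -445798/(20449*(y + 6)) - 5979/(143*(y + 6)**2) + 123/(5*(y + 5)) - 971/(1210*(y - 5)) + 677/(338*(y - 7)).
Integrate each term; A/(y−a) gives A·log|y−a|; A/(y−a)² gives −A/(y−a).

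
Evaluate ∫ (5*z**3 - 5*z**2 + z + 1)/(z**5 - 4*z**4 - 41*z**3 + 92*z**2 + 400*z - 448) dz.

739*log(z - 7)/1089 - 245*log(z - 4)/576 + log(z - 1)/225 - 49891*log(z + 4)/193600 - 403/(440*z + 1760) + C

Factor the denominator: (z - 7)*(z - 4)*(z - 1)*(z + 4)**2.
Partial-fraction decomposition: -49891/(193600*(z + 4)) + 403/(440*(z + 4)**2) + 1/(225*(z - 1)) - 245/(576*(z - 4)) + 739/(1089*(z - 7)).
Integrate each term; A/(z−a) gives A·log|z−a|; A/(z−a)² gives −A/(z−a).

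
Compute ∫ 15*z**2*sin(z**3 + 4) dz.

-5*cos(z**3 + 4) + C

Let u = z**3 + 4, so du = (3*z**2) dz.
Rewriting, the integral becomes 5·∫ sin(u) du = 5·-cos(u).
Substituting back, u = z**3 + 4.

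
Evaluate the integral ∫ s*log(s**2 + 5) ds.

Let u = s**2 + 5, so du = (2*s) ds.
The integral becomes (1/2)·∫ log(u) du; integrate by parts with u′=log(u), dv′=du.

s**2*log(s**2 + 5)/2 - s**2/2 + 5*log(s**2 + 5)/2 + C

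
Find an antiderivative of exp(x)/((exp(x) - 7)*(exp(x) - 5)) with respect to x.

log(exp(x) - 7)/2 - log(exp(x) - 5)/2 + C

Let u = e^x, du = e^x dx.
The integral becomes ∫ du/((u-7)(u-5)); decompose into partial fractions.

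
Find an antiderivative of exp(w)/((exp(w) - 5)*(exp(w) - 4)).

log(exp(w) - 5) - log(exp(w) - 4) + C

Let u = e^w, du = e^w dw.
The integral becomes ∫ du/((u-5)(u-4)); decompose into partial fractions.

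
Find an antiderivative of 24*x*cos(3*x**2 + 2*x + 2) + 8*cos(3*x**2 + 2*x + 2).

Let u = 3*x**2 + 2*x + 2, so du = (6*x + 2) dx.
Rewriting, the integral becomes 4·∫ cos(u) du = 4·sin(u).
Substituting back, u = 3*x**2 + 2*x + 2.

4*sin(3*x**2 + 2*x + 2) + C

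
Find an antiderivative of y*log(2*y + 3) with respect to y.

y**2*log(2*y + 3)/2 - y**2/4 + 3*y/4 - 9*log(2*y + 3)/8 + C

Use integration by parts with u = log(2*y + 3), dv = y dy.
Then du = 2/(2*y + 3) dy and v = y**2/2.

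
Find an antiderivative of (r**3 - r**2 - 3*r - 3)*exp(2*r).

(4*r**3 - 10*r**2 - 2*r - 11)*exp(2*r)/8 + C

Use integration by parts with u = r**3 - r**2 - 3*r - 3, dv = exp(2*r) dr, so v = exp(2*r)/2.
Apply parts 3 times (tabular method): alternate signs, differentiate u down to 0, integrate dv up.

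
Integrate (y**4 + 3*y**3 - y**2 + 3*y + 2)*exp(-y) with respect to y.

Use integration by parts with u = y**4 + 3*y**3 - y**2 + 3*y + 2, dv = exp(-y) dy, so v = -exp(-y).
Apply parts 4 times (tabular method): alternate signs, differentiate u down to 0, integrate dv up.

(-y**4 - 7*y**3 - 20*y**2 - 43*y - 45)*exp(-y) + C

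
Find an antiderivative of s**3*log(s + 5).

s**4*log(s + 5)/4 - s**4/16 + 5*s**3/12 - 25*s**2/8 + 125*s/4 - 625*log(s + 5)/4 + C

Use integration by parts with u = log(s + 5), dv = s**3 ds.
Then du = 1/(s + 5) ds and v = s**4/4.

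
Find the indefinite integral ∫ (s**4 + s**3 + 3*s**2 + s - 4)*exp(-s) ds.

(-s**4 - 5*s**3 - 18*s**2 - 37*s - 33)*exp(-s) + C

Use integration by parts with u = s**4 + s**3 + 3*s**2 + s - 4, dv = exp(-s) ds, so v = -exp(-s).
Apply parts 4 times (tabular method): alternate signs, differentiate u down to 0, integrate dv up.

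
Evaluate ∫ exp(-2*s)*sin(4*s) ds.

-exp(-2*s)*sin(4*s)/10 - exp(-2*s)*cos(4*s)/5 + C

Let I denote the integral. Integrate by parts with u = sin(4*s), dv = exp(-2*s) ds, so v = -exp(-2*s)/2: I = -exp(-2*s)*sin(4*s)/2 + 2·∫ exp(-2*s)*cos(4*s) ds.
Apply parts again with u = cos(4*s), dv = exp(-2*s) ds: ∫ exp(-2*s)*cos(4*s) ds = -exp(-2*s)*cos(4*s)/2 − 2·I. Substituting back brings back I: I = -exp(-2*s)*sin(4*s)/2 - exp(-2*s)*cos(4*s) − 4·I.
Solving for I: (1 + 4)·I equals the remaining terms, so I = (1/5)·(-exp(-2*s)*sin(4*s)/2 - exp(-2*s)*cos(4*s)).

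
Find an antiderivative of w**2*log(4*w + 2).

Use integration by parts with u = log(4*w + 2), dv = w**2 dw.
Then du = 4/(4*w + 2) dw and v = w**3/3.

w**3*log(4*w + 2)/3 - w**3/9 + w**2/12 - w/12 + log(2*w + 1)/24 + C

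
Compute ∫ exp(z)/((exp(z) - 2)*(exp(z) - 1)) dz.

log(exp(z) - 2) - log(exp(z) - 1) + C

Let u = e^z, du = e^z dz.
The integral becomes ∫ du/((u-1)(u-2)); decompose into partial fractions.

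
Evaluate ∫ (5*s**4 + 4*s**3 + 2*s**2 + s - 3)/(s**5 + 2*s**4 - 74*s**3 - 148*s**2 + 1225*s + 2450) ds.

Factor the denominator: (s - 7)*(s - 5)*(s + 2)*(s + 5)*(s + 7).
Partial-fraction decomposition: 10721/(1680*(s + 7)) - 889/(240*(s + 5)) + 17/(315*(s + 2)) - 3677/(1680*(s - 5)) + 4493/(1008*(s - 7)).
Integrate each term: A/(s−a) contributes A·log|s−a|.

4493*log(s - 7)/1008 - 3677*log(s - 5)/1680 + 17*log(s + 2)/315 - 889*log(s + 5)/240 + 10721*log(s + 7)/1680 + C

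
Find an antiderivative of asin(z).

z*asin(z) + sqrt(-z**2 + 1) + C

Use integration by parts with u = arcsin(z), dv = dz.
Then du = 1/sqrt(-z**2 + 1) dz.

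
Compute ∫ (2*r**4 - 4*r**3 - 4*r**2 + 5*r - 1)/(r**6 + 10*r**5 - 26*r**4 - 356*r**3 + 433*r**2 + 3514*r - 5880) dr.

Factor the denominator: (r - 4)*(r - 3)*(r - 2)*(r + 5)*(r + 7)**2.
Partial-fraction decomposition: 739829/(980100*(r + 7)) + 2971/(990*(r + 7)**2) - 29/(36*(r + 5)) - 1/(162*(r - 2)) - 1/(25*(r - 3)) + 211/(2178*(r - 4)).
Integrate each term; A/(r−a) gives A·log|r−a|; A/(r−a)² gives −A/(r−a).

211*log(r - 4)/2178 - log(r - 3)/25 - log(r - 2)/162 - 29*log(r + 5)/36 + 739829*log(r + 7)/980100 - 2971/(990*r + 6930) + C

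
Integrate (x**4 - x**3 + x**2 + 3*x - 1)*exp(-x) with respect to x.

Use integration by parts with u = x**4 - x**3 + x**2 + 3*x - 1, dv = exp(-x) dx, so v = -exp(-x).
Apply parts 4 times (tabular method): alternate signs, differentiate u down to 0, integrate dv up.

(-x**4 - 3*x**3 - 10*x**2 - 23*x - 22)*exp(-x) + C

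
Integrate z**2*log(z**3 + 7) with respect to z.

z**3*log(z**3 + 7)/3 - z**3/3 + 7*log(z**3 + 7)/3 + C

Let u = z**3 + 7, so du = (3*z**2) dz.
The integral becomes (1/3)·∫ log(u) du; integrate by parts with u′=log(u), dv′=du.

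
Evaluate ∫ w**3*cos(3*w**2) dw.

Let u = w², du = 2w dw; rewrite as (1/2)∫ u^1·cos(3u) du.
Now integrate by parts 1 time.

w**2*sin(3*w**2)/6 + cos(3*w**2)/18 + C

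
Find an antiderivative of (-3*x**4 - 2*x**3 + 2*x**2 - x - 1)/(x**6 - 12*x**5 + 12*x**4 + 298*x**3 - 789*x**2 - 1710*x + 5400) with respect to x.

Factor the denominator: (x - 6)*(x - 5)**2*(x - 3)*(x + 3)*(x + 4).
Partial-fraction decomposition: 121/(1134*(x + 4)) - 169/(3456*(x + 3)) + 283/(504*(x - 3)) + 156971/(10368*(x - 5)) + 2081/(144*(x - 5)**2) - 851/(54*(x - 6)).
Integrate each term; A/(x−a) gives A·log|x−a|; A/(x−a)² gives −A/(x−a).

-851*log(x - 6)/54 + 156971*log(x - 5)/10368 + 283*log(x - 3)/504 - 169*log(x + 3)/3456 + 121*log(x + 4)/1134 - 2081/(144*x - 720) + C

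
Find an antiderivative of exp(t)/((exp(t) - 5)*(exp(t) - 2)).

Let u = e^t, du = e^t dt.
The integral becomes ∫ du/((u-5)(u-2)); decompose into partial fractions.

log(exp(t) - 5)/3 - log(exp(t) - 2)/3 + C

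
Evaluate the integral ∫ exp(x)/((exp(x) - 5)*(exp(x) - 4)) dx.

log(exp(x) - 5) - log(exp(x) - 4) + C

Let u = e^x, du = e^x dx.
The integral becomes ∫ du/((u-4)(u-5)); decompose into partial fractions.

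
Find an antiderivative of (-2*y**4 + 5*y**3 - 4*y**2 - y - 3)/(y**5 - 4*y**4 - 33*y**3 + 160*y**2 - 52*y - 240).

-733*log(y - 5)/198 + 263*log(y - 4)/100 - 13*log(y - 2)/144 + 13*log(y + 1)/450 - 3813*log(y + 6)/4400 + C

Factor the denominator: (y - 5)*(y - 4)*(y - 2)*(y + 1)*(y + 6).
Partial-fraction decomposition: -3813/(4400*(y + 6)) + 13/(450*(y + 1)) - 13/(144*(y - 2)) + 263/(100*(y - 4)) - 733/(198*(y - 5)).
Integrate each term: A/(y−a) contributes A·log|y−a|.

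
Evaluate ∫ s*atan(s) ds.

Use integration by parts with u = arctan(s), dv = s ds.
Then du = 1/(s**2 + 1) ds.

s**2*atan(s)/2 - s/2 + atan(s)/2 + C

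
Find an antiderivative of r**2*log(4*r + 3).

r**3*log(4*r + 3)/3 - r**3/9 + r**2/8 - 3*r/16 + 9*log(4*r + 3)/64 + C

Use integration by parts with u = log(4*r + 3), dv = r**2 dr.
Then du = 4/(4*r + 3) dr and v = r**3/3.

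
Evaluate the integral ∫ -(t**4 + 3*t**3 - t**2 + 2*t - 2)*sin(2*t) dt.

Use integration by parts with u = t**4 + 3*t**3 - t**2 + 2*t - 2, dv = -sin(2*t) dt, so v = cos(2*t)/2.
Apply parts 4 times (tabular method): alternate signs, differentiate u down to 0, integrate dv up.

t**4*cos(2*t)/2 - t**3*sin(2*t) + 3*t**3*cos(2*t)/2 - 9*t**2*sin(2*t)/4 - 2*t**2*cos(2*t) + 2*t*sin(2*t) - 5*t*cos(2*t)/4 + 5*sin(2*t)/8 + C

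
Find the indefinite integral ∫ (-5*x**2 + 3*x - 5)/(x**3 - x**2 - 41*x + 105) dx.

-115*log(x - 5)/24 + 41*log(x - 3)/20 - 271*log(x + 7)/120 + C

Factor the denominator: (x - 5)*(x - 3)*(x + 7).
Partial-fraction decomposition: -271/(120*(x + 7)) + 41/(20*(x - 3)) - 115/(24*(x - 5)).
Integrate each term: A/(x−a) contributes A·log|x−a|.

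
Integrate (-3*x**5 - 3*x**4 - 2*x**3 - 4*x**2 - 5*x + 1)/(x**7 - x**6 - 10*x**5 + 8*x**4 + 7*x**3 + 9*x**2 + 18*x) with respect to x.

log(x)/18 - 269*log(x - 3)/180 + 37*log(x - 2)/30 - log(x + 1)/12 + 13*log(x + 3)/45 - atan(x)/5 + C

Factor the denominator: x*(x - 3)*(x - 2)*(x + 1)*(x + 3)*(x**2 + 1).
Partial-fraction decomposition: -1/(5*(x**2 + 1)) + 13/(45*(x + 3)) - 1/(12*(x + 1)) + 37/(30*(x - 2)) - 269/(180*(x - 3)) + 1/(18*x).
Integrate each term; A/(x−a) gives A·log|x−a|; the (Bx+D)/(x²+p²) term gives a log and an atan.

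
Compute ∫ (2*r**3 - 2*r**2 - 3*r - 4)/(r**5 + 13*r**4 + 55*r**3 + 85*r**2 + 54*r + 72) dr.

-67*log(r + 3)/30 + 76*log(r + 4)/17 - 245*log(r + 6)/111 - 189*log(r**2 + 1)/12580 - 383*atan(r)/6290 + C

Factor the denominator: (r + 3)*(r + 4)*(r + 6)*(r**2 + 1).
Partial-fraction decomposition: -(189*r + 383)/(6290*(r**2 + 1)) - 245/(111*(r + 6)) + 76/(17*(r + 4)) - 67/(30*(r + 3)).
Integrate each term; A/(r−a) gives A·log|r−a|; the (Br+D)/(r²+p²) term gives a log and an atan.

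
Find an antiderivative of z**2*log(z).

Use integration by parts with u = log(z), dv = z**2 dz.
Then du = 1/z dz and v = z**3/3.

z**3*log(z)/3 - z**3/9 + C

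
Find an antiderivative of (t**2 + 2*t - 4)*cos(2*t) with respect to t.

Use integration by parts with u = t**2 + 2*t - 4, dv = cos(2*t) dt, so v = sin(2*t)/2.
Apply parts 2 times (tabular method): alternate signs, differentiate u down to 0, integrate dv up.

t**2*sin(2*t)/2 + t*sin(2*t) + t*cos(2*t)/2 - 9*sin(2*t)/4 + cos(2*t)/2 + C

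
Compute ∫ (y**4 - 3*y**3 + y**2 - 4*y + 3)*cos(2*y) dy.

Use integration by parts with u = y**4 - 3*y**3 + y**2 - 4*y + 3, dv = cos(2*y) dy, so v = sin(2*y)/2.
Apply parts 4 times (tabular method): alternate signs, differentiate u down to 0, integrate dv up.

y**4*sin(2*y)/2 - 3*y**3*sin(2*y)/2 + y**3*cos(2*y) - y**2*sin(2*y) - 9*y**2*cos(2*y)/4 + y*sin(2*y)/4 - y*cos(2*y) + 2*sin(2*y) + cos(2*y)/8 + C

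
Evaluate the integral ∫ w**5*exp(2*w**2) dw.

Let u = w², du = 2w dw; rewrite as (1/2)∫ u^2·exp(2u) du.
Now integrate by parts 2 times.

(2*w**4 - 2*w**2 + 1)*exp(2*w**2)/8 + C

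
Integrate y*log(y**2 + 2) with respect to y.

Let u = y**2 + 2, so du = (2*y) dy.
The integral becomes (1/2)·∫ log(u) du; integrate by parts with u′=log(u), dv′=du.

y**2*log(y**2 + 2)/2 - y**2/2 + log(y**2 + 2) + C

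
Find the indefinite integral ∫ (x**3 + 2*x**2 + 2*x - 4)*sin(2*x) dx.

Use integration by parts with u = x**3 + 2*x**2 + 2*x - 4, dv = sin(2*x) dx, so v = -cos(2*x)/2.
Apply parts 3 times (tabular method): alternate signs, differentiate u down to 0, integrate dv up.

-x**3*cos(2*x)/2 + 3*x**2*sin(2*x)/4 - x**2*cos(2*x) + x*sin(2*x) - x*cos(2*x)/4 + sin(2*x)/8 + 5*cos(2*x)/2 + C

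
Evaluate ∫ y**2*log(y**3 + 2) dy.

y**3*log(y**3 + 2)/3 - y**3/3 + 2*log(y**3 + 2)/3 + C

Let u = y**3 + 2, so du = (3*y**2) dy.
The integral becomes (1/3)·∫ log(u) du; integrate by parts with u′=log(u), dv′=du.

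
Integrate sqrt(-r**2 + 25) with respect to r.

Substitute r = 5·sin(θ), so dr = 5·cos(θ) dθ and the radical becomes sqrt(-r**2 + 25) = 5·cos(θ) by the Pythagorean identity.
Integrate the resulting trig expression in θ, then back-substitute θ = asin(r/5), sin(θ) = r/5, cos(θ) = sqrt(-r**2 + 25)/5 (absorbing any constant into C).

r*sqrt(-r**2 + 25)/2 + 25*asin(r/5)/2 + C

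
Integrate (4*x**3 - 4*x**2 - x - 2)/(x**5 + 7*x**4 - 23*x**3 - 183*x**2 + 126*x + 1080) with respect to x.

31*log(x - 4)/105 - 67*log(x - 3)/432 - 143*log(x + 3)/252 + 199*log(x + 5)/48 - 502*log(x + 6)/135 + C

Factor the denominator: (x - 4)*(x - 3)*(x + 3)*(x + 5)*(x + 6).
Partial-fraction decomposition: -502/(135*(x + 6)) + 199/(48*(x + 5)) - 143/(252*(x + 3)) - 67/(432*(x - 3)) + 31/(105*(x - 4)).
Integrate each term: A/(x−a) contributes A·log|x−a|.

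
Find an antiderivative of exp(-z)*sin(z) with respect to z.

-exp(-z)*sin(z)/2 - exp(-z)*cos(z)/2 + C

Let I denote the integral. Integrate by parts with u = sin(z), dv = exp(-z) dz, so v = -exp(-z): I = -exp(-z)*sin(z) + ∫ exp(-z)*cos(z) dz.
Apply parts again with u = cos(z), dv = exp(-z) dz: ∫ exp(-z)*cos(z) dz = -exp(-z)*cos(z) − I. Substituting back brings back I: I = -exp(-z)*sin(z) - exp(-z)*cos(z) − I.
Solving for I: (1 + 1)·I equals the remaining terms, so I = (1/2)·(-exp(-z)*sin(z) - exp(-z)*cos(z)).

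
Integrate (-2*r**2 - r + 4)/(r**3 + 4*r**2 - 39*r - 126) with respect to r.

Factor the denominator: (r - 6)*(r + 3)*(r + 7).
Partial-fraction decomposition: -87/(52*(r + 7)) + 11/(36*(r + 3)) - 74/(117*(r - 6)).
Integrate each term: A/(r−a) contributes A·log|r−a|.

-74*log(r - 6)/117 + 11*log(r + 3)/36 - 87*log(r + 7)/52 + C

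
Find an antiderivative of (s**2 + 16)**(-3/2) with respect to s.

s/(16*sqrt(s**2 + 16)) + C

Substitute s = 4·tan(θ), so ds = 4·sec(θ)^2 dθ and the radical becomes sqrt(s**2 + 16) = 4·sec(θ) by the Pythagorean identity.
Integrate the resulting trig expression in θ, then back-substitute tan(θ) = s/4, sec(θ) = sqrt(s**2 + 16)/4 (absorbing any constant into C).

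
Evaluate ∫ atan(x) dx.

Use integration by parts with u = arctan(x), dv = dx.
Then du = 1/(x**2 + 1) dx.

x*atan(x) - log(x**2 + 1)/2 + C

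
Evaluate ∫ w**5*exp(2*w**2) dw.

Let u = w², du = 2w dw; rewrite as (1/2)∫ u^2·exp(2u) du.
Now integrate by parts 2 times.

(2*w**4 - 2*w**2 + 1)*exp(2*w**2)/8 + C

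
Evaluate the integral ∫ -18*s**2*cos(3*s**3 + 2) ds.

-2*sin(3*s**3 + 2) + C

Let u = 3*s**3 + 2, so du = (9*s**2) ds.
Rewriting, the integral becomes -2·∫ cos(u) du = -2·sin(u).
Substituting back, u = 3*s**3 + 2.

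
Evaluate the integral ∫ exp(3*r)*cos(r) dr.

Let I denote the integral. Integrate by parts with u = cos(r), dv = exp(3*r) dr, so v = exp(3*r)/3: I = exp(3*r)*cos(r)/3 + (1/3)·∫ exp(3*r)*sin(r) dr.
Apply parts again with u = sin(r), dv = exp(3*r) dr: ∫ exp(3*r)*sin(r) dr = exp(3*r)*sin(r)/3 − (1/3)·I. Substituting back brings back I: I = exp(3*r)*sin(r)/9 + exp(3*r)*cos(r)/3 − (1/9)·I.
Solving for I: (1 + 1/9)·I equals the remaining terms, so I = (9/10)·(exp(3*r)*sin(r)/9 + exp(3*r)*cos(r)/3).

exp(3*r)*sin(r)/10 + 3*exp(3*r)*cos(r)/10 + C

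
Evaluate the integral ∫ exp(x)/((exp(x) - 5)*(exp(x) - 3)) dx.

log(exp(x) - 5)/2 - log(exp(x) - 3)/2 + C

Let u = e^x, du = e^x dx.
The integral becomes ∫ du/((u-5)(u-3)); decompose into partial fractions.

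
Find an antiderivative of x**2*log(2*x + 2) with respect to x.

x**3*log(2*x + 2)/3 - x**3/9 + x**2/6 - x/3 + log(x + 1)/3 + C

Use integration by parts with u = log(2*x + 2), dv = x**2 dx.
Then du = 2/(2*x + 2) dx and v = x**3/3.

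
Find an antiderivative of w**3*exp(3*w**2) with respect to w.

(3*w**2 - 1)*exp(3*w**2)/18 + C

Let u = w², du = 2w dw; rewrite as (1/2)∫ u^1·exp(3u) du.
Now integrate by parts 1 time.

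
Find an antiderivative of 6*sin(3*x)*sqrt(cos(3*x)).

Let u = cos(3*x), so du = (-3*sin(3*x)) dx.
Rewriting, the integral becomes -2·∫ √u du = -2·(2/3)u^(3/2).
Substituting back, u = cos(3*x).

-4*cos(3*x)**(3/2)/3 + C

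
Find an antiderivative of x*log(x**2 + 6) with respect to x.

Let u = x**2 + 6, so du = (2*x) dx.
The integral becomes (1/2)·∫ log(u) du; integrate by parts with u′=log(u), dv′=du.

x**2*log(x**2 + 6)/2 - x**2/2 + 3*log(x**2 + 6) + C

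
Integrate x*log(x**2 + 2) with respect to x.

x**2*log(x**2 + 2)/2 - x**2/2 + log(x**2 + 2) + C

Let u = x**2 + 2, so du = (2*x) dx.
The integral becomes (1/2)·∫ log(u) du; integrate by parts with u′=log(u), dv′=du.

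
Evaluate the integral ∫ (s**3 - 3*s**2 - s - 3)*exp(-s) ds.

Use integration by parts with u = s**3 - 3*s**2 - s - 3, dv = exp(-s) ds, so v = -exp(-s).
Apply parts 3 times (tabular method): alternate signs, differentiate u down to 0, integrate dv up.

(-s**3 + s + 4)*exp(-s) + C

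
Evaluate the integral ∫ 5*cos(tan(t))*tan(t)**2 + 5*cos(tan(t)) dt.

5*sin(tan(t)) + C

Let u = tan(t), so du = (tan(t)**2 + 1) dt.
Rewriting, the integral becomes 5·∫ cos(u) du = 5·sin(u).
Substituting back, u = tan(t).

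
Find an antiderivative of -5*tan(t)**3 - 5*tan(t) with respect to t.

Let u = tan(t), so du = (tan(t)**2 + 1) dt.
Rewriting, the integral becomes -5·∫ u^1 du = -5·u^2/2.
Substituting back, u = tan(t).

-5*tan(t)**2/2 + C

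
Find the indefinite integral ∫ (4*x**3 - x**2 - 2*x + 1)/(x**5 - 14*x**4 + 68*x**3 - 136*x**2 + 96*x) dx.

Factor the denominator: x*(x - 6)*(x - 4)*(x - 2)**2.
Partial-fraction decomposition: 193/(64*(x - 2)) + 25/(16*(x - 2)**2) - 233/(32*(x - 4)) + 817/(192*(x - 6)) + 1/(96*x).
Integrate each term; A/(x−a) gives A·log|x−a|; A/(x−a)² gives −A/(x−a).

log(x)/96 + 817*log(x - 6)/192 - 233*log(x - 4)/32 + 193*log(x - 2)/64 - 25/(16*x - 32) + C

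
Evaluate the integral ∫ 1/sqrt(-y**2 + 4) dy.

Substitute y = 2·sin(θ), so dy = 2·cos(θ) dθ and the radical becomes sqrt(-y**2 + 4) = 2·cos(θ) by the Pythagorean identity.
Integrate the resulting trig expression in θ, then back-substitute θ = asin(y/2), sin(θ) = y/2, cos(θ) = sqrt(-y**2 + 4)/2 (absorbing any constant into C).

asin(y/2) + C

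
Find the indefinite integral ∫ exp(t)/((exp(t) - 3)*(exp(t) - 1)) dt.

log(exp(t) - 3)/2 - log(exp(t) - 1)/2 + C

Let u = e^t, du = e^t dt.
The integral becomes ∫ du/((u-1)(u-3)); decompose into partial fractions.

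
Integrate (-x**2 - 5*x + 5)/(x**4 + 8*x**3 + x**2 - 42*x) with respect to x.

Factor the denominator: x*(x - 2)*(x + 3)*(x + 7).
Partial-fraction decomposition: 1/(28*(x + 7)) + 11/(60*(x + 3)) - 1/(10*(x - 2)) - 5/(42*x).
Integrate each term: A/(x−a) contributes A·log|x−a|.

-5*log(x)/42 - log(x - 2)/10 + 11*log(x + 3)/60 + log(x + 7)/28 + C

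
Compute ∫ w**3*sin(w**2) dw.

-w**2*cos(w**2)/2 + sin(w**2)/2 + C

Let u = w², du = 2w dw; rewrite as (1/2)∫ u^1·sin(1u) du.
Now integrate by parts 1 time.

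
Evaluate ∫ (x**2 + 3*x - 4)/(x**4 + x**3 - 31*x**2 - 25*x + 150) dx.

Factor the denominator: (x - 5)*(x - 2)*(x + 3)*(x + 5).
Partial-fraction decomposition: -3/(70*(x + 5)) - 1/(20*(x + 3)) - 2/(35*(x - 2)) + 3/(20*(x - 5)).
Integrate each term: A/(x−a) contributes A·log|x−a|.

3*log(x - 5)/20 - 2*log(x - 2)/35 - log(x + 3)/20 - 3*log(x + 5)/70 + C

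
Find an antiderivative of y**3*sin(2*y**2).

-y**2*cos(2*y**2)/4 + sin(2*y**2)/8 + C

Let u = y², du = 2y dy; rewrite as (1/2)∫ u^1·sin(2u) du.
Now integrate by parts 1 time.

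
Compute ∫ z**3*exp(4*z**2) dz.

(4*z**2 - 1)*exp(4*z**2)/32 + C

Let u = z², du = 2z dz; rewrite as (1/2)∫ u^1·exp(4u) du.
Now integrate by parts 1 time.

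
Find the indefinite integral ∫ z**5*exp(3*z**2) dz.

(9*z**4 - 6*z**2 + 2)*exp(3*z**2)/54 + C

Let u = z², du = 2z dz; rewrite as (1/2)∫ u^2·exp(3u) du.
Now integrate by parts 2 times.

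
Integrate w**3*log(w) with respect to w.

Use integration by parts with u = log(w), dv = w**3 dw.
Then du = 1/w dw and v = w**4/4.

w**4*log(w)/4 - w**4/16 + C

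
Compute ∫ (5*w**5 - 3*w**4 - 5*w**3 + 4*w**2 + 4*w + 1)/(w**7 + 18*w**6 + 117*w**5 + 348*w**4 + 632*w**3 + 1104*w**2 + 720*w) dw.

Factor the denominator: w*(w + 1)*(w + 5)*(w + 6)**2*(w**2 + 4).
Partial-fraction decomposition: -(6312*w + 3443)/(58000*(w**2 + 4)) + 104611/(3600*(w + 6)) + 41567/(1200*(w + 6)**2) - 8397/(290*(w + 5)) + 1/(250*(w + 1)) + 1/(720*w).
Integrate each term; A/(w−a) gives A·log|w−a|; the (Bw+D)/(w²+p²) term gives a log and an atan.

log(w)/720 + log(w + 1)/250 - 8397*log(w + 5)/290 + 104611*log(w + 6)/3600 - 789*log(w**2 + 4)/14500 - 3443*atan(w/2)/116000 - 41567/(1200*w + 7200) + C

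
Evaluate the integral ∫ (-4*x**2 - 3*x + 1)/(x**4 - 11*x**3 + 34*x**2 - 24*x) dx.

Factor the denominator: x*(x - 6)*(x - 4)*(x - 1).
Partial-fraction decomposition: -2/(5*(x - 1)) + 25/(8*(x - 4)) - 161/(60*(x - 6)) - 1/(24*x).
Integrate each term: A/(x−a) contributes A·log|x−a|.

-log(x)/24 - 161*log(x - 6)/60 + 25*log(x - 4)/8 - 2*log(x - 1)/5 + C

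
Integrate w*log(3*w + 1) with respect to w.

w**2*log(3*w + 1)/2 - w**2/4 + w/6 - log(3*w + 1)/18 + C

Use integration by parts with u = log(3*w + 1), dv = w dw.
Then du = 3/(3*w + 1) dw and v = w**2/2.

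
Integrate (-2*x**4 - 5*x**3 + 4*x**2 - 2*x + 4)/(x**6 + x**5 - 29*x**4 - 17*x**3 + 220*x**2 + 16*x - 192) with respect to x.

Factor the denominator: (x - 4)*(x - 3)*(x - 1)*(x + 1)*(x + 4)**2.
Partial-fraction decomposition: 30463/(176400*(x + 4)) - 29/(210*(x + 4)**2) - 13/(360*(x + 1)) - 1/(300*(x - 1)) + 263/(392*(x - 3)) - 193/(240*(x - 4)).
Integrate each term; A/(x−a) gives A·log|x−a|; A/(x−a)² gives −A/(x−a).

-193*log(x - 4)/240 + 263*log(x - 3)/392 - log(x - 1)/300 - 13*log(x + 1)/360 + 30463*log(x + 4)/176400 + 29/(210*x + 840) + C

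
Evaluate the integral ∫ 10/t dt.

Let u = 2*t**2, so du = (4*t) dt.
Rewriting, the integral becomes 5·∫ 1/u du = 5·log(u).
Substituting back, u = 2*t**2.

10*log(t) + 5*log(2) + C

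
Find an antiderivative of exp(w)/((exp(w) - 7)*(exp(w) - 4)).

Let u = e^w, du = e^w dw.
The integral becomes ∫ du/((u-4)(u-7)); decompose into partial fractions.

log(exp(w) - 7)/3 - log(exp(w) - 4)/3 + C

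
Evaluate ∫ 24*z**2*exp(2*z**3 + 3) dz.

4*exp(2*z**3 + 3) + C

Let u = 2*z**3 + 3, so du = (6*z**2) dz.
Rewriting, the integral becomes 4·∫ e^u du = 4·e^u.
Substituting back, u = 2*z**3 + 3.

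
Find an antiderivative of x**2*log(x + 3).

x**3*log(x + 3)/3 - x**3/9 + x**2/2 - 3*x + 9*log(x + 3) + C

Use integration by parts with u = log(x + 3), dv = x**2 dx.
Then du = 1/(x + 3) dx and v = x**3/3.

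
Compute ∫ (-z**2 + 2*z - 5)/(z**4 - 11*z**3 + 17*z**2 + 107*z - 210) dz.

Factor the denominator: (z - 7)*(z - 5)*(z - 2)*(z + 3).
Partial-fraction decomposition: 1/(20*(z + 3)) - 1/(15*(z - 2)) + 5/(12*(z - 5)) - 2/(5*(z - 7)).
Integrate each term: A/(z−a) contributes A·log|z−a|.

-2*log(z - 7)/5 + 5*log(z - 5)/12 - log(z - 2)/15 + log(z + 3)/20 + C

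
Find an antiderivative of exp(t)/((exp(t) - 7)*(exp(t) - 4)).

log(exp(t) - 7)/3 - log(exp(t) - 4)/3 + C

Let u = e^t, du = e^t dt.
The integral becomes ∫ du/((u-7)(u-4)); decompose into partial fractions.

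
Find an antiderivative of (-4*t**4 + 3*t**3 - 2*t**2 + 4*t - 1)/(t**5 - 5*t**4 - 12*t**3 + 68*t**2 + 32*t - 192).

-1433*log(t - 4)/588 - 41*log(t - 2)/80 + 35*log(t + 2)/48 - 436*log(t + 3)/245 + 283/(28*t - 112) + C

Factor the denominator: (t - 4)**2*(t - 2)*(t + 2)*(t + 3).
Partial-fraction decomposition: -436/(245*(t + 3)) + 35/(48*(t + 2)) - 41/(80*(t - 2)) - 1433/(588*(t - 4)) - 283/(28*(t - 4)**2).
Integrate each term; A/(t−a) gives A·log|t−a|; A/(t−a)² gives −A/(t−a).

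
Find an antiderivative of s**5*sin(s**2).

Let u = s², du = 2s ds; rewrite as (1/2)∫ u^2·sin(1u) du.
Now integrate by parts 2 times.

-s**4*cos(s**2)/2 + s**2*sin(s**2) + cos(s**2) + C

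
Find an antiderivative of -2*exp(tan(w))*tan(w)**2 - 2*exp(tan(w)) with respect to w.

-2*exp(tan(w)) + C

Let u = tan(w), so du = (tan(w)**2 + 1) dw.
Rewriting, the integral becomes -2·∫ e^u du = -2·e^u.
Substituting back, u = tan(w).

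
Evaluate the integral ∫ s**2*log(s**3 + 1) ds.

s**3*log(s**3 + 1)/3 - s**3/3 + log(s**3 + 1)/3 + C

Let u = s**3 + 1, so du = (3*s**2) ds.
The integral becomes (1/3)·∫ log(u) du; integrate by parts with u′=log(u), dv′=du.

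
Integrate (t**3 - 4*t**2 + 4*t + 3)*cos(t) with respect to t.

t**3*sin(t) - 4*t**2*sin(t) + 3*t**2*cos(t) - 2*t*sin(t) - 8*t*cos(t) + 11*sin(t) - 2*cos(t) + C

Use integration by parts with u = t**3 - 4*t**2 + 4*t + 3, dv = cos(t) dt, so v = sin(t).
Apply parts 3 times (tabular method): alternate signs, differentiate u down to 0, integrate dv up.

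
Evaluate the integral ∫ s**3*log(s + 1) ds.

s**4*log(s + 1)/4 - s**4/16 + s**3/12 - s**2/8 + s/4 - log(s + 1)/4 + C

Use integration by parts with u = log(s + 1), dv = s**3 ds.
Then du = 1/(s + 1) ds and v = s**4/4.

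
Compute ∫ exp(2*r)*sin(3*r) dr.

2*exp(2*r)*sin(3*r)/13 - 3*exp(2*r)*cos(3*r)/13 + C

Let I denote the integral. Integrate by parts with u = sin(3*r), dv = exp(2*r) dr, so v = exp(2*r)/2: I = exp(2*r)*sin(3*r)/2 − (3/2)·∫ exp(2*r)*cos(3*r) dr.
Apply parts again with u = cos(3*r), dv = exp(2*r) dr: ∫ exp(2*r)*cos(3*r) dr = exp(2*r)*cos(3*r)/2 + (3/2)·I. Substituting back brings back I: I = exp(2*r)*sin(3*r)/2 - 3*exp(2*r)*cos(3*r)/4 − (9/4)·I.
Solving for I: (1 + 9/4)·I equals the remaining terms, so I = (4/13)·(exp(2*r)*sin(3*r)/2 - 3*exp(2*r)*cos(3*r)/4).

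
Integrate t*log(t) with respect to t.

t**2*log(t)/2 - t**2/4 + C

Use integration by parts with u = log(t), dv = t dt.
Then du = 1/t dt and v = t**2/2.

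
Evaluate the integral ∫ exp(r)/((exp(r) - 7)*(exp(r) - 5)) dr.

Let u = e^r, du = e^r dr.
The integral becomes ∫ du/((u-5)(u-7)); decompose into partial fractions.

log(exp(r) - 7)/2 - log(exp(r) - 5)/2 + C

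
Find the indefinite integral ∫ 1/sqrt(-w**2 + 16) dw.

asin(w/4) + C

Substitute w = 4·sin(θ), so dw = 4·cos(θ) dθ and the radical becomes sqrt(-w**2 + 16) = 4·cos(θ) by the Pythagorean identity.
Integrate the resulting trig expression in θ, then back-substitute θ = asin(w/4), sin(θ) = w/4, cos(θ) = sqrt(-w**2 + 16)/4 (absorbing any constant into C).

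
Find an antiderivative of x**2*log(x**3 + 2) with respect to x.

Let u = x**3 + 2, so du = (3*x**2) dx.
The integral becomes (1/3)·∫ log(u) du; integrate by parts with u′=log(u), dv′=du.

x**3*log(x**3 + 2)/3 - x**3/3 + 2*log(x**3 + 2)/3 + C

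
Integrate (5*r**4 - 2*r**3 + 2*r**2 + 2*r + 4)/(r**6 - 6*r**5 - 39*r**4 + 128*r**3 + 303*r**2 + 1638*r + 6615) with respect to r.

121063*log(r - 7)/484416 + 19*log(r + 3)/144 - 3419*log(r + 5)/9792 - 16829*log(r**2 + 9)/1029384 + 11051*atan(r/3)/128673 - 2287/(1392*r - 9744) + C

Factor the denominator: (r - 7)**2*(r + 3)*(r + 5)*(r**2 + 9).
Partial-fraction decomposition: -(16829*r - 132612)/(514692*(r**2 + 9)) - 3419/(9792*(r + 5)) + 19/(144*(r + 3)) + 121063/(484416*(r - 7)) + 2287/(1392*(r - 7)**2).
Integrate each term; A/(r−a) gives A·log|r−a|; the (Br+D)/(r²+p²) term gives a log and an atan.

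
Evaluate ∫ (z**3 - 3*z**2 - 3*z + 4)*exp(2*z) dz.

Use integration by parts with u = z**3 - 3*z**2 - 3*z + 4, dv = exp(2*z) dz, so v = exp(2*z)/2.
Apply parts 3 times (tabular method): alternate signs, differentiate u down to 0, integrate dv up.

(4*z**3 - 18*z**2 + 6*z + 13)*exp(2*z)/8 + C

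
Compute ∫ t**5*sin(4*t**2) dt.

Let u = t², du = 2t dt; rewrite as (1/2)∫ u^2·sin(4u) du.
Now integrate by parts 2 times.

-t**4*cos(4*t**2)/8 + t**2*sin(4*t**2)/16 + cos(4*t**2)/64 + C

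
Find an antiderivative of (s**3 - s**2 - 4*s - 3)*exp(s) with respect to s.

(s**3 - 4*s**2 + 4*s - 7)*exp(s) + C

Use integration by parts with u = s**3 - s**2 - 4*s - 3, dv = exp(s) ds, so v = exp(s).
Apply parts 3 times (tabular method): alternate signs, differentiate u down to 0, integrate dv up.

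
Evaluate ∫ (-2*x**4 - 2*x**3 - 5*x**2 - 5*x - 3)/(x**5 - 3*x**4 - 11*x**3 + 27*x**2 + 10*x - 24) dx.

-743*log(x - 4)/210 + 27*log(x - 2)/10 - 17*log(x - 1)/24 + log(x + 1)/20 - 141*log(x + 3)/280 + C

Factor the denominator: (x - 4)*(x - 2)*(x - 1)*(x + 1)*(x + 3).
Partial-fraction decomposition: -141/(280*(x + 3)) + 1/(20*(x + 1)) - 17/(24*(x - 1)) + 27/(10*(x - 2)) - 743/(210*(x - 4)).
Integrate each term: A/(x−a) contributes A·log|x−a|.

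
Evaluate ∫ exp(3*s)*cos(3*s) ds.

exp(3*s)*sin(3*s)/6 + exp(3*s)*cos(3*s)/6 + C

Let I denote the integral. Integrate by parts with u = cos(3*s), dv = exp(3*s) ds, so v = exp(3*s)/3: I = exp(3*s)*cos(3*s)/3 + ∫ exp(3*s)*sin(3*s) ds.
Apply parts again with u = sin(3*s), dv = exp(3*s) ds: ∫ exp(3*s)*sin(3*s) ds = exp(3*s)*sin(3*s)/3 − I. Substituting back brings back I: I = exp(3*s)*sin(3*s)/3 + exp(3*s)*cos(3*s)/3 − I.
Solving for I: (1 + 1)·I equals the remaining terms, so I = (1/2)·(exp(3*s)*sin(3*s)/3 + exp(3*s)*cos(3*s)/3).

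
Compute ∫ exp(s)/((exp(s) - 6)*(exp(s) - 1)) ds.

log(exp(s) - 6)/5 - log(exp(s) - 1)/5 + C

Let u = e^s, du = e^s ds.
The integral becomes ∫ du/((u-1)(u-6)); decompose into partial fractions.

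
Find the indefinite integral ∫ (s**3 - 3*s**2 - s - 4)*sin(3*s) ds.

-s**3*cos(3*s)/3 + s**2*sin(3*s)/3 + s**2*cos(3*s) - 2*s*sin(3*s)/3 + 5*s*cos(3*s)/9 - 5*sin(3*s)/27 + 10*cos(3*s)/9 + C

Use integration by parts with u = s**3 - 3*s**2 - s - 4, dv = sin(3*s) ds, so v = -cos(3*s)/3.
Apply parts 3 times (tabular method): alternate signs, differentiate u down to 0, integrate dv up.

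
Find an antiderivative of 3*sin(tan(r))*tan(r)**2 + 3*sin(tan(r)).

Let u = tan(r), so du = (tan(r)**2 + 1) dr.
Rewriting, the integral becomes 3·∫ sin(u) du = 3·-cos(u).
Substituting back, u = tan(r).

-3*cos(tan(r)) + C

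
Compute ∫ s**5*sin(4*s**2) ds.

-s**4*cos(4*s**2)/8 + s**2*sin(4*s**2)/16 + cos(4*s**2)/64 + C

Let u = s², du = 2s ds; rewrite as (1/2)∫ u^2·sin(4u) du.
Now integrate by parts 2 times.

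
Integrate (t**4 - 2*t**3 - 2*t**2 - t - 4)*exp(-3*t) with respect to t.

(-27*t**4 + 18*t**3 + 72*t**2 + 75*t + 133)*exp(-3*t)/81 + C

Use integration by parts with u = t**4 - 2*t**3 - 2*t**2 - t - 4, dv = exp(-3*t) dt, so v = -exp(-3*t)/3.
Apply parts 4 times (tabular method): alternate signs, differentiate u down to 0, integrate dv up.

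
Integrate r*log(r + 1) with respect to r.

Use integration by parts with u = log(r + 1), dv = r dr.
Then du = 1/(r + 1) dr and v = r**2/2.

r**2*log(r + 1)/2 - r**2/4 + r/2 - log(r + 1)/2 + C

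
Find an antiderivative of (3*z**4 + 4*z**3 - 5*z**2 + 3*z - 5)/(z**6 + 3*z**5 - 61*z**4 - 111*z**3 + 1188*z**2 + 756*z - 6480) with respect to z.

565*log(z - 5)/484 - 951*log(z - 4)/700 + 155*log(z - 3)/486 - 19*log(z + 3)/756 - 301621*log(z + 6)/2940300 - 2821/(2970*z + 17820) + C

Factor the denominator: (z - 5)*(z - 4)*(z - 3)*(z + 3)*(z + 6)**2.
Partial-fraction decomposition: -301621/(2940300*(z + 6)) + 2821/(2970*(z + 6)**2) - 19/(756*(z + 3)) + 155/(486*(z - 3)) - 951/(700*(z - 4)) + 565/(484*(z - 5)).
Integrate each term; A/(z−a) gives A·log|z−a|; A/(z−a)² gives −A/(z−a).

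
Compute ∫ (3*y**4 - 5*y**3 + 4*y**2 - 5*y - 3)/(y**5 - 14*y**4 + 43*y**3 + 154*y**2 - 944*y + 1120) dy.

Factor the denominator: (y - 7)*(y - 5)*(y - 4)*(y - 2)*(y + 4).
Partial-fraction decomposition: 1169/(4752*(y + 4)) - 11/(180*(y - 2)) + 163/(16*(y - 4)) - 661/(27*(y - 5)) + 941/(55*(y - 7)).
Integrate each term: A/(y−a) contributes A·log|y−a|.

941*log(y - 7)/55 - 661*log(y - 5)/27 + 163*log(y - 4)/16 - 11*log(y - 2)/180 + 1169*log(y + 4)/4752 + C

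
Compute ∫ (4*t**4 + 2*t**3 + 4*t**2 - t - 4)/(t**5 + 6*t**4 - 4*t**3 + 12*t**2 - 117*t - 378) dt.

407*log(t - 3)/900 - 62*log(t + 2)/325 + 9117*log(t + 7)/2900 + 1009*log(t**2 + 9)/3393 - 3917*atan(t/3)/6786 + C

Factor the denominator: (t - 3)*(t + 2)*(t + 7)*(t**2 + 9).
Partial-fraction decomposition: (4036*t - 11751)/(6786*(t**2 + 9)) + 9117/(2900*(t + 7)) - 62/(325*(t + 2)) + 407/(900*(t - 3)).
Integrate each term; A/(t−a) gives A·log|t−a|; the (Bt+D)/(t²+p²) term gives a log and an atan.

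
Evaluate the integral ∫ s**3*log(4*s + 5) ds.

s**4*log(4*s + 5)/4 - s**4/16 + 5*s**3/48 - 25*s**2/128 + 125*s/256 - 625*log(4*s + 5)/1024 + C

Use integration by parts with u = log(4*s + 5), dv = s**3 ds.
Then du = 4/(4*s + 5) ds and v = s**4/4.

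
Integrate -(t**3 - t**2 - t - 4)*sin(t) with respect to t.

t**3*cos(t) - 3*t**2*sin(t) - t**2*cos(t) + 2*t*sin(t) - 7*t*cos(t) + 7*sin(t) - 2*cos(t) + C

Use integration by parts with u = t**3 - t**2 - t - 4, dv = -sin(t) dt, so v = cos(t).
Apply parts 3 times (tabular method): alternate signs, differentiate u down to 0, integrate dv up.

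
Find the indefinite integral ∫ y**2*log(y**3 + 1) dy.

Let u = y**3 + 1, so du = (3*y**2) dy.
The integral becomes (1/3)·∫ log(u) du; integrate by parts with u′=log(u), dv′=du.

y**3*log(y**3 + 1)/3 - y**3/3 + log(y**3 + 1)/3 + C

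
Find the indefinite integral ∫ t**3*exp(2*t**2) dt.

(2*t**2 - 1)*exp(2*t**2)/8 + C

Let u = t², du = 2t dt; rewrite as (1/2)∫ u^1·exp(2u) du.
Now integrate by parts 1 time.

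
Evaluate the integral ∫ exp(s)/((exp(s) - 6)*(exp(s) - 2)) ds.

log(exp(s) - 6)/4 - log(exp(s) - 2)/4 + C

Let u = e^s, du = e^s ds.
The integral becomes ∫ du/((u-6)(u-2)); decompose into partial fractions.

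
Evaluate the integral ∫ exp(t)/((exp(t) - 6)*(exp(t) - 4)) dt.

log(exp(t) - 6)/2 - log(exp(t) - 4)/2 + C

Let u = e^t, du = e^t dt.
The integral becomes ∫ du/((u-4)(u-6)); decompose into partial fractions.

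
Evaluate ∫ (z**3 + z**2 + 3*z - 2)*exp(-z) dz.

Use integration by parts with u = z**3 + z**2 + 3*z - 2, dv = exp(-z) dz, so v = -exp(-z).
Apply parts 3 times (tabular method): alternate signs, differentiate u down to 0, integrate dv up.

(-z**3 - 4*z**2 - 11*z - 9)*exp(-z) + C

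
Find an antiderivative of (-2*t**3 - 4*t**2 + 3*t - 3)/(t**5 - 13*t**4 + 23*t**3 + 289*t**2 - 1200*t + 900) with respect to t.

Factor the denominator: (t - 6)**2*(t - 5)*(t - 1)*(t + 5).
Partial-fraction decomposition: 1/(55*(t + 5)) + 1/(100*(t - 1)) - 169/(20*(t - 5)) + 2316/(275*(t - 6)) - 51/(5*(t - 6)**2).
Integrate each term; A/(t−a) gives A·log|t−a|; A/(t−a)² gives −A/(t−a).

2316*log(t - 6)/275 - 169*log(t - 5)/20 + log(t - 1)/100 + log(t + 5)/55 + 51/(5*t - 30) + C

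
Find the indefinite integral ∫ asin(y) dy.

y*asin(y) + sqrt(-y**2 + 1) + C

Use integration by parts with u = arcsin(y), dv = dy.
Then du = 1/sqrt(-y**2 + 1) dy.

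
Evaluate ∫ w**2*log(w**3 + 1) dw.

w**3*log(w**3 + 1)/3 - w**3/3 + log(w**3 + 1)/3 + C

Let u = w**3 + 1, so du = (3*w**2) dw.
The integral becomes (1/3)·∫ log(u) du; integrate by parts with u′=log(u), dv′=du.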